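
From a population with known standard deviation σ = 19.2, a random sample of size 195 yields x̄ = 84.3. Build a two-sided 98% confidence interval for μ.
(81.10, 87.50)

z-interval (σ known):
z* = 2.326 for 98% confidence

Margin of error = z* · σ/√n = 2.326 · 19.2/√195 = 3.20

CI: (84.3 - 3.20, 84.3 + 3.20) = (81.10, 87.50)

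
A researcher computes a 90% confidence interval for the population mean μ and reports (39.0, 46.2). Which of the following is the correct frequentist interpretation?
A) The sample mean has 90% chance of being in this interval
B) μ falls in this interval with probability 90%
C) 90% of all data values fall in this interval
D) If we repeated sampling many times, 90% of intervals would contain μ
D

A) Wrong — x̄ is observed and sits in the interval by construction.
B) Wrong — μ is fixed; the randomness lives in the interval, not in μ.
C) Wrong — a CI is about the parameter μ, not individual data values.
D) Correct — this is the frequentist long-run coverage interpretation.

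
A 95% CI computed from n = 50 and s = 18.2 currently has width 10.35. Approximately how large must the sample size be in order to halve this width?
n ≈ 200

CI width ∝ 1/√n
To reduce width by factor 2, need √n to grow by 2 → need 2² = 4 times as many samples.

Current: n = 50, width = 10.35
New: n = 200, width ≈ 5.08

Width reduced by factor of 10.35/5.08 = 2.04.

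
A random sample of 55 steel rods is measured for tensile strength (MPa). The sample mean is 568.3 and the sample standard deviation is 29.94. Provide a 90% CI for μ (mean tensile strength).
(561.54, 575.06)

t-interval (σ unknown):
df = n - 1 = 54
t* = 1.674 for 90% confidence

Margin of error = t* · s/√n = 1.674 · 29.94/√55 = 6.76

CI: (561.54, 575.06)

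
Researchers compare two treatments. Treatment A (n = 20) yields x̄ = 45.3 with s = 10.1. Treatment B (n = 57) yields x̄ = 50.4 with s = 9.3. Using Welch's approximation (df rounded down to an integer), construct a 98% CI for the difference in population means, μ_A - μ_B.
(-11.41, 1.21)

Difference: x̄₁ - x̄₂ = -5.10
SE = √(s₁²/n₁ + s₂²/n₂) = √(10.1²/20 + 9.3²/57) = 2.5725
df = 31.05 → 31 (Welch–Satterthwaite, rounded down)
t* = 2.453

CI: -5.10 ± 2.453 · 2.5725 = -5.10 ± 6.31 = (-11.41, 1.21)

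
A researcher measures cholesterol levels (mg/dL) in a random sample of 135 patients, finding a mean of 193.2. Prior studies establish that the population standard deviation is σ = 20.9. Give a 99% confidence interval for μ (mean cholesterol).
(188.57, 197.83)

z-interval (σ known):
z* = 2.576 for 99% confidence

Margin of error = z* · σ/√n = 2.576 · 20.9/√135 = 4.63

CI: (193.2 - 4.63, 193.2 + 4.63) = (188.57, 197.83)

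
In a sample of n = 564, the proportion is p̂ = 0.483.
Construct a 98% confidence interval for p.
(0.434, 0.532)

Proportion CI:
SE = √(p̂(1-p̂)/n) = √(0.483 · 0.517 / 564) = 0.02104

z* = 2.326
Margin = z* · SE = 2.326 · 0.02104 = 0.0489

CI: 0.483 ± 0.0489 = (0.434, 0.532)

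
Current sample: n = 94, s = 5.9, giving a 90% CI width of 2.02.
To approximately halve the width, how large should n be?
n ≈ 376

CI width ∝ 1/√n
To reduce width by factor 2, need √n to grow by 2 → need 2² = 4 times as many samples.

Current: n = 94, width = 2.02
New: n = 376, width ≈ 1.00

Width reduced by factor of 2.02/1.00 = 2.02.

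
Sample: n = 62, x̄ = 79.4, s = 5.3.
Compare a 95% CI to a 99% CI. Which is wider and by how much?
99% CI is wider by 0.89

df = 61
95% CI: t* = 2.000, (78.05, 80.75), width = 2 · t* · s/√n = 2.69
99% CI: t* = 2.659, (77.61, 81.19), width = 2 · t* · s/√n = 3.58

The 99% CI is wider by 3.58 - 2.69 = 0.89.
Higher confidence requires a wider interval.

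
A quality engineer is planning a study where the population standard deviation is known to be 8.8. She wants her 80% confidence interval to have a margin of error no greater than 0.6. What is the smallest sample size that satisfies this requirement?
n ≥ 354

For margin E ≤ 0.6:
n ≥ (z* · σ / E)²
n ≥ (1.282 · 8.8 / 0.6)²
n ≥ 353.54

Minimum n = 354 (rounding up)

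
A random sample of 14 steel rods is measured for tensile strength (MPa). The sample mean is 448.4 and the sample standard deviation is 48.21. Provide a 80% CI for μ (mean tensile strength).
(431.01, 465.79)

t-interval (σ unknown):
df = n - 1 = 13
t* = 1.350 for 80% confidence

Margin of error = t* · s/√n = 1.350 · 48.21/√14 = 17.39

CI: (431.01, 465.79)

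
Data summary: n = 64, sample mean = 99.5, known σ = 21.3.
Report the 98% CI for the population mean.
(93.31, 105.69)

z-interval (σ known):
z* = 2.326 for 98% confidence

Margin of error = z* · σ/√n = 2.326 · 21.3/√64 = 6.19

CI: (99.5 - 6.19, 99.5 + 6.19) = (93.31, 105.69)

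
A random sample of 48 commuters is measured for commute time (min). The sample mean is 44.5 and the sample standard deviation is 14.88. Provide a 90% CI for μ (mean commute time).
(40.90, 48.10)

t-interval (σ unknown):
df = n - 1 = 47
t* = 1.678 for 90% confidence

Margin of error = t* · s/√n = 1.678 · 14.88/√48 = 3.60

CI: (40.90, 48.10)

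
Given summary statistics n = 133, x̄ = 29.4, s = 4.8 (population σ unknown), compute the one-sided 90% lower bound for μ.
μ ≥ 28.86

Lower bound (one-sided):
t* = 1.288 (one-sided for 90%)
Lower bound = x̄ - t* · s/√n = 29.4 - 1.288 · 4.8/√133 = 28.86

We are 90% confident that μ ≥ 28.86.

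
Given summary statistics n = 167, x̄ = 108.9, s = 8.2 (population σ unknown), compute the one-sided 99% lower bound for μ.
μ ≥ 107.41

Lower bound (one-sided):
t* = 2.349 (one-sided for 99%)
Lower bound = x̄ - t* · s/√n = 108.9 - 2.349 · 8.2/√167 = 107.41

We are 99% confident that μ ≥ 107.41.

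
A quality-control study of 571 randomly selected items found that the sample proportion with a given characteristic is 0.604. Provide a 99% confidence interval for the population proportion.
(0.551, 0.657)

Proportion CI:
SE = √(p̂(1-p̂)/n) = √(0.604 · 0.396 / 571) = 0.02047

z* = 2.576
Margin = z* · SE = 2.576 · 0.02047 = 0.0527

CI: 0.604 ± 0.0527 = (0.551, 0.657)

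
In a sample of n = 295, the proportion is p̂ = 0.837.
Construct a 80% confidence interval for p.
(0.809, 0.865)

Proportion CI:
SE = √(p̂(1-p̂)/n) = √(0.837 · 0.163 / 295) = 0.02151

z* = 1.282
Margin = z* · SE = 1.282 · 0.02151 = 0.0276

CI: 0.837 ± 0.0276 = (0.809, 0.865)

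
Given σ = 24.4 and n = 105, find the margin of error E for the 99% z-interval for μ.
Margin of error = 6.13

Margin of error = z* · σ/√n
= 2.576 · 24.4/√105
= 2.576 · 24.4/10.2470
= 6.13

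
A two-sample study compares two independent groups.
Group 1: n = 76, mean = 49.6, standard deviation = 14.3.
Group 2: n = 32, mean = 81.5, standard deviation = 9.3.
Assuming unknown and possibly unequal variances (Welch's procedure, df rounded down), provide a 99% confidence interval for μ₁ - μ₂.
(-38.02, -25.78)

Difference: x̄₁ - x̄₂ = -31.90
SE = √(s₁²/n₁ + s₂²/n₂) = √(14.3²/76 + 9.3²/32) = 2.3224
df = 87.57 → 87 (Welch–Satterthwaite, rounded down)
t* = 2.634

CI: -31.90 ± 2.634 · 2.3224 = -31.90 ± 6.12 = (-38.02, -25.78)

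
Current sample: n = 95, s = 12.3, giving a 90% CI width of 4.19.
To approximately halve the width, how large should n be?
n ≈ 380

CI width ∝ 1/√n
To reduce width by factor 2, need √n to grow by 2 → need 2² = 4 times as many samples.

Current: n = 95, width = 4.19
New: n = 380, width ≈ 2.08

Width reduced by factor of 4.19/2.08 = 2.01.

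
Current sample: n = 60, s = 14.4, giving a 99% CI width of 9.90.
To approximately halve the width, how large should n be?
n ≈ 240

CI width ∝ 1/√n
To reduce width by factor 2, need √n to grow by 2 → need 2² = 4 times as many samples.

Current: n = 60, width = 9.90
New: n = 240, width ≈ 4.83

Width reduced by factor of 9.90/4.83 = 2.05.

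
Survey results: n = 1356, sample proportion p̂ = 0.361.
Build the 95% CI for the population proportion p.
(0.335, 0.387)

Proportion CI:
SE = √(p̂(1-p̂)/n) = √(0.361 · 0.639 / 1356) = 0.01304

z* = 1.960
Margin = z* · SE = 1.960 · 0.01304 = 0.0256

CI: 0.361 ± 0.0256 = (0.335, 0.387)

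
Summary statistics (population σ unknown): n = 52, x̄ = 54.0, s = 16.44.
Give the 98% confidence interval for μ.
(48.52, 59.48)

t-interval (σ unknown):
df = n - 1 = 51
t* = 2.402 for 98% confidence

Margin of error = t* · s/√n = 2.402 · 16.44/√52 = 5.48

CI: (48.52, 59.48)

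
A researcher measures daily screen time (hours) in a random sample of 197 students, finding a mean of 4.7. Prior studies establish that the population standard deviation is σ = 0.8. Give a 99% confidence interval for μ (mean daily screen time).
(4.55, 4.85)

z-interval (σ known):
z* = 2.576 for 99% confidence

Margin of error = z* · σ/√n = 2.576 · 0.8/√197 = 0.15

CI: (4.7 - 0.15, 4.7 + 0.15) = (4.55, 4.85)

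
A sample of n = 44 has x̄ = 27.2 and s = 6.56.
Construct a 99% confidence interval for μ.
(24.53, 29.87)

t-interval (σ unknown):
df = n - 1 = 43
t* = 2.695 for 99% confidence

Margin of error = t* · s/√n = 2.695 · 6.56/√44 = 2.67

CI: (24.53, 29.87)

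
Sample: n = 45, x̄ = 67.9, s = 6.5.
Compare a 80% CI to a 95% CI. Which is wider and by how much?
95% CI is wider by 1.38

df = 44
80% CI: t* = 1.301, (66.64, 69.16), width = 2 · t* · s/√n = 2.52
95% CI: t* = 2.015, (65.95, 69.85), width = 2 · t* · s/√n = 3.90

The 95% CI is wider by 3.90 - 2.52 = 1.38.
Higher confidence requires a wider interval.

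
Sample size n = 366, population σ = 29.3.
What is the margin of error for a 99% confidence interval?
Margin of error = 3.95

Margin of error = z* · σ/√n
= 2.576 · 29.3/√366
= 2.576 · 29.3/19.1311
= 3.95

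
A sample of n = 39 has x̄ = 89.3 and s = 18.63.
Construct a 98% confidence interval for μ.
(82.05, 96.55)

t-interval (σ unknown):
df = n - 1 = 38
t* = 2.429 for 98% confidence

Margin of error = t* · s/√n = 2.429 · 18.63/√39 = 7.25

CI: (82.05, 96.55)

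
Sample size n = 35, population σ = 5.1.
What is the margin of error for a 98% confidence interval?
Margin of error = 2.01

Margin of error = z* · σ/√n
= 2.326 · 5.1/√35
= 2.326 · 5.1/5.9161
= 2.01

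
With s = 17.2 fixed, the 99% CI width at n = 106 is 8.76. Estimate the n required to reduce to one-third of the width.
n ≈ 954

CI width ∝ 1/√n
To reduce width by factor 3, need √n to grow by 3 → need 3² = 9 times as many samples.

Current: n = 106, width = 8.76
New: n = 954, width ≈ 2.87

Width reduced by factor of 8.76/2.87 = 3.05.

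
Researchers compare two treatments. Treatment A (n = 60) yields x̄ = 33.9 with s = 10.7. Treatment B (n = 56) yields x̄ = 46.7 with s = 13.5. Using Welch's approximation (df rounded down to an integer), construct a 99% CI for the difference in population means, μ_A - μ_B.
(-18.76, -6.84)

Difference: x̄₁ - x̄₂ = -12.80
SE = √(s₁²/n₁ + s₂²/n₂) = √(10.7²/60 + 13.5²/56) = 2.2721
df = 104.81 → 104 (Welch–Satterthwaite, rounded down)
t* = 2.624

CI: -12.80 ± 2.624 · 2.2721 = -12.80 ± 5.96 = (-18.76, -6.84)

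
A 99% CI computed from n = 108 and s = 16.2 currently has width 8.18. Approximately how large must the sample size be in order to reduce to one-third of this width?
n ≈ 972

CI width ∝ 1/√n
To reduce width by factor 3, need √n to grow by 3 → need 3² = 9 times as many samples.

Current: n = 108, width = 8.18
New: n = 972, width ≈ 2.68

Width reduced by factor of 8.18/2.68 = 3.05.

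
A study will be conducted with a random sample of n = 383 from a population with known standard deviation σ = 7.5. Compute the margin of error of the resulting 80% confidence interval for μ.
Margin of error = 0.49

Margin of error = z* · σ/√n
= 1.282 · 7.5/√383
= 1.282 · 7.5/19.5704
= 0.49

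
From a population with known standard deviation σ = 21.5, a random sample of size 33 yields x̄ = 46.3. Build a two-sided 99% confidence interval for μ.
(36.66, 55.94)

z-interval (σ known):
z* = 2.576 for 99% confidence

Margin of error = z* · σ/√n = 2.576 · 21.5/√33 = 9.64

CI: (46.3 - 9.64, 46.3 + 9.64) = (36.66, 55.94)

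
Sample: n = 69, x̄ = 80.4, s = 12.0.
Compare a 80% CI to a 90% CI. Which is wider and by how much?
90% CI is wider by 1.08

df = 68
80% CI: t* = 1.294, (78.53, 82.27), width = 2 · t* · s/√n = 3.74
90% CI: t* = 1.668, (77.99, 82.81), width = 2 · t* · s/√n = 4.82

The 90% CI is wider by 4.82 - 3.74 = 1.08.
Higher confidence requires a wider interval.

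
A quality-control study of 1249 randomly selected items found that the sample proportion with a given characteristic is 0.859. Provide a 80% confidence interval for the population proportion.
(0.846, 0.872)

Proportion CI:
SE = √(p̂(1-p̂)/n) = √(0.859 · 0.141 / 1249) = 0.00985

z* = 1.282
Margin = z* · SE = 1.282 · 0.00985 = 0.0126

CI: 0.859 ± 0.0126 = (0.846, 0.872)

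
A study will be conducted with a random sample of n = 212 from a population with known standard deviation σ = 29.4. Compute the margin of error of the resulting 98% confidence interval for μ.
Margin of error = 4.70

Margin of error = z* · σ/√n
= 2.326 · 29.4/√212
= 2.326 · 29.4/14.5602
= 4.70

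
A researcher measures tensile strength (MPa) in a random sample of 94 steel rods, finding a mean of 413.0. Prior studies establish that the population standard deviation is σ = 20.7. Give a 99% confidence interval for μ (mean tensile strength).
(407.50, 418.50)

z-interval (σ known):
z* = 2.576 for 99% confidence

Margin of error = z* · σ/√n = 2.576 · 20.7/√94 = 5.50

CI: (413.0 - 5.50, 413.0 + 5.50) = (407.50, 418.50)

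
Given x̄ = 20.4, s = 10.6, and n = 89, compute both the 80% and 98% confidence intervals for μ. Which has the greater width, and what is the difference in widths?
98% CI is wider by 2.42

df = 88
80% CI: t* = 1.291, (18.95, 21.85), width = 2 · t* · s/√n = 2.90
98% CI: t* = 2.369, (17.74, 23.06), width = 2 · t* · s/√n = 5.32

The 98% CI is wider by 5.32 - 2.90 = 2.42.
Higher confidence requires a wider interval.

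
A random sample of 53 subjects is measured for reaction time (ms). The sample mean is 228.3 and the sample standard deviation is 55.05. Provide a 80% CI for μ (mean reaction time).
(218.48, 238.12)

t-interval (σ unknown):
df = n - 1 = 52
t* = 1.298 for 80% confidence

Margin of error = t* · s/√n = 1.298 · 55.05/√53 = 9.82

CI: (218.48, 238.12)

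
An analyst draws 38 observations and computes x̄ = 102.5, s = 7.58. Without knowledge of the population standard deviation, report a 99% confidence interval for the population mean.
(99.16, 105.84)

t-interval (σ unknown):
df = n - 1 = 37
t* = 2.715 for 99% confidence

Margin of error = t* · s/√n = 2.715 · 7.58/√38 = 3.34

CI: (99.16, 105.84)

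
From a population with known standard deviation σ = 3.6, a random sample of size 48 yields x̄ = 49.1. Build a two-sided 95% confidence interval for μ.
(48.08, 50.12)

z-interval (σ known):
z* = 1.960 for 95% confidence

Margin of error = z* · σ/√n = 1.960 · 3.6/√48 = 1.02

CI: (49.1 - 1.02, 49.1 + 1.02) = (48.08, 50.12)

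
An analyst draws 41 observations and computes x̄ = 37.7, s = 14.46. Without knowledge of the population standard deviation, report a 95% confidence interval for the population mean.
(33.14, 42.26)

t-interval (σ unknown):
df = n - 1 = 40
t* = 2.021 for 95% confidence

Margin of error = t* · s/√n = 2.021 · 14.46/√41 = 4.56

CI: (33.14, 42.26)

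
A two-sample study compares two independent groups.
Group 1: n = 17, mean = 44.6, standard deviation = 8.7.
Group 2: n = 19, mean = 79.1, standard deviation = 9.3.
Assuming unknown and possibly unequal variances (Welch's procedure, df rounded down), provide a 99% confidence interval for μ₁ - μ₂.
(-42.70, -26.30)

Difference: x̄₁ - x̄₂ = -34.50
SE = √(s₁²/n₁ + s₂²/n₂) = √(8.7²/17 + 9.3²/19) = 3.0007
df = 33.92 → 33 (Welch–Satterthwaite, rounded down)
t* = 2.733

CI: -34.50 ± 2.733 · 3.0007 = -34.50 ± 8.20 = (-42.70, -26.30)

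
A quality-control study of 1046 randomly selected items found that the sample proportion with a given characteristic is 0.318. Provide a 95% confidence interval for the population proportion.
(0.290, 0.346)

Proportion CI:
SE = √(p̂(1-p̂)/n) = √(0.318 · 0.682 / 1046) = 0.01440

z* = 1.960
Margin = z* · SE = 1.960 · 0.01440 = 0.0282

CI: 0.318 ± 0.0282 = (0.290, 0.346)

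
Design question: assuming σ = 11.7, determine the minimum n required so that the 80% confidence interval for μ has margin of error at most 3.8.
n ≥ 16

For margin E ≤ 3.8:
n ≥ (z* · σ / E)²
n ≥ (1.282 · 11.7 / 3.8)²
n ≥ 15.58

Minimum n = 16 (rounding up)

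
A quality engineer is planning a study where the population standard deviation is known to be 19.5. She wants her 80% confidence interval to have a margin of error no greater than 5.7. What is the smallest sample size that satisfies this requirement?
n ≥ 20

For margin E ≤ 5.7:
n ≥ (z* · σ / E)²
n ≥ (1.282 · 19.5 / 5.7)²
n ≥ 19.24

Minimum n = 20 (rounding up)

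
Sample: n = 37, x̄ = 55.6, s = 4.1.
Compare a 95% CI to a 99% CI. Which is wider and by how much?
99% CI is wider by 0.94

df = 36
95% CI: t* = 2.028, (54.23, 56.97), width = 2 · t* · s/√n = 2.73
99% CI: t* = 2.719, (53.77, 57.43), width = 2 · t* · s/√n = 3.67

The 99% CI is wider by 3.67 - 2.73 = 0.94.
Higher confidence requires a wider interval.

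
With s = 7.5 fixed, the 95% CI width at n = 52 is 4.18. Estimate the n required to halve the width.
n ≈ 208

CI width ∝ 1/√n
To reduce width by factor 2, need √n to grow by 2 → need 2² = 4 times as many samples.

Current: n = 52, width = 4.18
New: n = 208, width ≈ 2.05

Width reduced by factor of 4.18/2.05 = 2.04.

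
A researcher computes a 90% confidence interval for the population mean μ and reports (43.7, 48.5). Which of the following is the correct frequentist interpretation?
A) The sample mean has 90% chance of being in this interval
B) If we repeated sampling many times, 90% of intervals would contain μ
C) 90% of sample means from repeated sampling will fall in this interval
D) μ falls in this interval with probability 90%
B

A) Wrong — x̄ is observed and sits in the interval by construction.
B) Correct — this is the frequentist long-run coverage interpretation.
C) Wrong — coverage applies to intervals containing μ, not to future x̄ values.
D) Wrong — μ is fixed; the randomness lives in the interval, not in μ.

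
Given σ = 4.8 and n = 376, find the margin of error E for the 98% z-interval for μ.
Margin of error = 0.58

Margin of error = z* · σ/√n
= 2.326 · 4.8/√376
= 2.326 · 4.8/19.3907
= 0.58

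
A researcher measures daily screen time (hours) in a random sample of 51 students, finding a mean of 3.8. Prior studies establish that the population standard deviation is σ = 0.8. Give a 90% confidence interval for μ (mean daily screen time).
(3.62, 3.98)

z-interval (σ known):
z* = 1.645 for 90% confidence

Margin of error = z* · σ/√n = 1.645 · 0.8/√51 = 0.18

CI: (3.8 - 0.18, 3.8 + 0.18) = (3.62, 3.98)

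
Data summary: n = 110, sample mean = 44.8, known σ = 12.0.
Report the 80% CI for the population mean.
(43.33, 46.27)

z-interval (σ known):
z* = 1.282 for 80% confidence

Margin of error = z* · σ/√n = 1.282 · 12.0/√110 = 1.47

CI: (44.8 - 1.47, 44.8 + 1.47) = (43.33, 46.27)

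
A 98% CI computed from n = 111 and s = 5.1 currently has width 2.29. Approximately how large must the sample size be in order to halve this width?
n ≈ 444

CI width ∝ 1/√n
To reduce width by factor 2, need √n to grow by 2 → need 2² = 4 times as many samples.

Current: n = 111, width = 2.29
New: n = 444, width ≈ 1.13

Width reduced by factor of 2.29/1.13 = 2.03.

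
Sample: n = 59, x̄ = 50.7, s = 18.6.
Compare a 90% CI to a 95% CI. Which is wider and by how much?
95% CI is wider by 1.60

df = 58
90% CI: t* = 1.672, (46.65, 54.75), width = 2 · t* · s/√n = 8.10
95% CI: t* = 2.002, (45.85, 55.55), width = 2 · t* · s/√n = 9.70

The 95% CI is wider by 9.70 - 8.10 = 1.60.
Higher confidence requires a wider interval.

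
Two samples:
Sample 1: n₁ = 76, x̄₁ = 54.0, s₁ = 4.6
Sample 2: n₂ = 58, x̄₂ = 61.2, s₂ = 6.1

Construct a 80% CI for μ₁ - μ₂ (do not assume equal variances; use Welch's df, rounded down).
(-8.44, -5.96)

Difference: x̄₁ - x̄₂ = -7.20
SE = √(s₁²/n₁ + s₂²/n₂) = √(4.6²/76 + 6.1²/58) = 0.9592
df = 102.53 → 102 (Welch–Satterthwaite, rounded down)
t* = 1.290

CI: -7.20 ± 1.290 · 0.9592 = -7.20 ± 1.24 = (-8.44, -5.96)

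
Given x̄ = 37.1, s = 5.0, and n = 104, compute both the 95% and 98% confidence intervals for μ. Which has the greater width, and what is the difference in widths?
98% CI is wider by 0.38

df = 103
95% CI: t* = 1.983, (36.13, 38.07), width = 2 · t* · s/√n = 1.94
98% CI: t* = 2.363, (35.94, 38.26), width = 2 · t* · s/√n = 2.32

The 98% CI is wider by 2.32 - 1.94 = 0.38.
Higher confidence requires a wider interval.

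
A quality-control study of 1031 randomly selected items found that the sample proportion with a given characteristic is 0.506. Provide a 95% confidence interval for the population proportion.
(0.475, 0.537)

Proportion CI:
SE = √(p̂(1-p̂)/n) = √(0.506 · 0.494 / 1031) = 0.01557

z* = 1.960
Margin = z* · SE = 1.960 · 0.01557 = 0.0305

CI: 0.506 ± 0.0305 = (0.475, 0.537)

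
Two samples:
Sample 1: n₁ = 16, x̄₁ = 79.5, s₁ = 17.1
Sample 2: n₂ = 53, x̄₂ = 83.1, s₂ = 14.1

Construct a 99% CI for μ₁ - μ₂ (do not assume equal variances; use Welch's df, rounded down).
(-16.89, 9.69)

Difference: x̄₁ - x̄₂ = -3.60
SE = √(s₁²/n₁ + s₂²/n₂) = √(17.1²/16 + 14.1²/53) = 4.6933
df = 21.53 → 21 (Welch–Satterthwaite, rounded down)
t* = 2.831

CI: -3.60 ± 2.831 · 4.6933 = -3.60 ± 13.29 = (-16.89, 9.69)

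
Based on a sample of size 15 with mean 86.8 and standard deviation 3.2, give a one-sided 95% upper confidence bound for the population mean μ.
μ ≤ 88.26

Upper bound (one-sided):
t* = 1.761 (one-sided for 95%)
Upper bound = x̄ + t* · s/√n = 86.8 + 1.761 · 3.2/√15 = 88.26

We are 95% confident that μ ≤ 88.26.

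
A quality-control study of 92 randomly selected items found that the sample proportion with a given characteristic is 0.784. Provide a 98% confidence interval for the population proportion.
(0.684, 0.884)

Proportion CI:
SE = √(p̂(1-p̂)/n) = √(0.784 · 0.216 / 92) = 0.04290

z* = 2.326
Margin = z* · SE = 2.326 · 0.04290 = 0.0998

CI: 0.784 ± 0.0998 = (0.684, 0.884)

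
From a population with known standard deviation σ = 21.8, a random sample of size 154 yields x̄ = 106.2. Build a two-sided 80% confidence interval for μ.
(103.95, 108.45)

z-interval (σ known):
z* = 1.282 for 80% confidence

Margin of error = z* · σ/√n = 1.282 · 21.8/√154 = 2.25

CI: (106.2 - 2.25, 106.2 + 2.25) = (103.95, 108.45)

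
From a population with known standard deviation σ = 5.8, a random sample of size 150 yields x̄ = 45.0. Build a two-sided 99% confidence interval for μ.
(43.78, 46.22)

z-interval (σ known):
z* = 2.576 for 99% confidence

Margin of error = z* · σ/√n = 2.576 · 5.8/√150 = 1.22

CI: (45.0 - 1.22, 45.0 + 1.22) = (43.78, 46.22)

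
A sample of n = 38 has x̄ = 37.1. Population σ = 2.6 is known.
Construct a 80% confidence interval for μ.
(36.56, 37.64)

z-interval (σ known):
z* = 1.282 for 80% confidence

Margin of error = z* · σ/√n = 1.282 · 2.6/√38 = 0.54

CI: (37.1 - 0.54, 37.1 + 0.54) = (36.56, 37.64)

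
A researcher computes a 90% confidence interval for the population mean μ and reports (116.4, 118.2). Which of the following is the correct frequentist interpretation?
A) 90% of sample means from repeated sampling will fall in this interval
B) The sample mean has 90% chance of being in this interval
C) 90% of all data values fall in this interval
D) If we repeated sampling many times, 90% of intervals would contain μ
D

A) Wrong — coverage applies to intervals containing μ, not to future x̄ values.
B) Wrong — x̄ is observed and sits in the interval by construction.
C) Wrong — a CI is about the parameter μ, not individual data values.
D) Correct — this is the frequentist long-run coverage interpretation.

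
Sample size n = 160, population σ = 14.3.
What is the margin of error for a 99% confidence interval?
Margin of error = 2.91

Margin of error = z* · σ/√n
= 2.576 · 14.3/√160
= 2.576 · 14.3/12.6491
= 2.91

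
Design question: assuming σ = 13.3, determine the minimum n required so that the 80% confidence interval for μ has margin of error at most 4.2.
n ≥ 17

For margin E ≤ 4.2:
n ≥ (z* · σ / E)²
n ≥ (1.282 · 13.3 / 4.2)²
n ≥ 16.48

Minimum n = 17 (rounding up)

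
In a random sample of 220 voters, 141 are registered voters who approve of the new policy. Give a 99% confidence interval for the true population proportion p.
(0.558, 0.724)

Proportion CI:
p̂ = 141/220 = 0.64091
SE = √(p̂(1-p̂)/n) = √(0.64091 · 0.35909 / 220) = 0.03234

z* = 2.576
Margin = z* · SE = 2.576 · 0.03234 = 0.0833

CI: 0.64091 ± 0.0833 = (0.558, 0.724)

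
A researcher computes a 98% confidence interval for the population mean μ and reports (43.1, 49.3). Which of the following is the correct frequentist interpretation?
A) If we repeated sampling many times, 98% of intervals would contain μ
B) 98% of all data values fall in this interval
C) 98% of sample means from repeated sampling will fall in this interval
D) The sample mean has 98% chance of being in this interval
A

A) Correct — this is the frequentist long-run coverage interpretation.
B) Wrong — a CI is about the parameter μ, not individual data values.
C) Wrong — coverage applies to intervals containing μ, not to future x̄ values.
D) Wrong — x̄ is observed and sits in the interval by construction.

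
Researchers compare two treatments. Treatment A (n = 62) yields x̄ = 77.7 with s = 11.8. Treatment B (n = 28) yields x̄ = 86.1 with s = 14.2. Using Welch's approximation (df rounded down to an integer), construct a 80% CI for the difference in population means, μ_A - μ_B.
(-12.40, -4.40)

Difference: x̄₁ - x̄₂ = -8.40
SE = √(s₁²/n₁ + s₂²/n₂) = √(11.8²/62 + 14.2²/28) = 3.0736
df = 44.55 → 44 (Welch–Satterthwaite, rounded down)
t* = 1.301

CI: -8.40 ± 1.301 · 3.0736 = -8.40 ± 4.00 = (-12.40, -4.40)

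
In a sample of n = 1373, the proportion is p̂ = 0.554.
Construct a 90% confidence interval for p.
(0.532, 0.576)

Proportion CI:
SE = √(p̂(1-p̂)/n) = √(0.554 · 0.446 / 1373) = 0.01341

z* = 1.645
Margin = z* · SE = 1.645 · 0.01341 = 0.0221

CI: 0.554 ± 0.0221 = (0.532, 0.576)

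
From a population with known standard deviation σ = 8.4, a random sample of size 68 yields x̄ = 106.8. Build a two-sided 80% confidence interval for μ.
(105.49, 108.11)

z-interval (σ known):
z* = 1.282 for 80% confidence

Margin of error = z* · σ/√n = 1.282 · 8.4/√68 = 1.31

CI: (106.8 - 1.31, 106.8 + 1.31) = (105.49, 108.11)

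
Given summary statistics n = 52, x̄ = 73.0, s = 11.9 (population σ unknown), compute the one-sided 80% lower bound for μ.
μ ≥ 71.60

Lower bound (one-sided):
t* = 0.849 (one-sided for 80%)
Lower bound = x̄ - t* · s/√n = 73.0 - 0.849 · 11.9/√52 = 71.60

We are 80% confident that μ ≥ 71.60.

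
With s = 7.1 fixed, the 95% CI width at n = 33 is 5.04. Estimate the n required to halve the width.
n ≈ 132

CI width ∝ 1/√n
To reduce width by factor 2, need √n to grow by 2 → need 2² = 4 times as many samples.

Current: n = 33, width = 5.04
New: n = 132, width ≈ 2.44

Width reduced by factor of 5.04/2.44 = 2.07.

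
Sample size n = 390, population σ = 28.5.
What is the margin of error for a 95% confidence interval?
Margin of error = 2.83

Margin of error = z* · σ/√n
= 1.960 · 28.5/√390
= 1.960 · 28.5/19.7484
= 2.83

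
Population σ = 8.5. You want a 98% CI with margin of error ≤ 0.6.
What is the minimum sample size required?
n ≥ 1086

For margin E ≤ 0.6:
n ≥ (z* · σ / E)²
n ≥ (2.326 · 8.5 / 0.6)²
n ≥ 1085.81

Minimum n = 1086 (rounding up)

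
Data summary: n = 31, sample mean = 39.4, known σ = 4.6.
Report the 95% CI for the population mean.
(37.78, 41.02)

z-interval (σ known):
z* = 1.960 for 95% confidence

Margin of error = z* · σ/√n = 1.960 · 4.6/√31 = 1.62

CI: (39.4 - 1.62, 39.4 + 1.62) = (37.78, 41.02)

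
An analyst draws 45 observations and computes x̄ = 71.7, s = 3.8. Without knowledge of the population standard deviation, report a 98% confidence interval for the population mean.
(70.33, 73.07)

t-interval (σ unknown):
df = n - 1 = 44
t* = 2.414 for 98% confidence

Margin of error = t* · s/√n = 2.414 · 3.8/√45 = 1.37

CI: (70.33, 73.07)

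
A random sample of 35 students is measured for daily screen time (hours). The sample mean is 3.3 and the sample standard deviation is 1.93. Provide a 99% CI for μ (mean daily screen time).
(2.41, 4.19)

t-interval (σ unknown):
df = n - 1 = 34
t* = 2.728 for 99% confidence

Margin of error = t* · s/√n = 2.728 · 1.93/√35 = 0.89

CI: (2.41, 4.19)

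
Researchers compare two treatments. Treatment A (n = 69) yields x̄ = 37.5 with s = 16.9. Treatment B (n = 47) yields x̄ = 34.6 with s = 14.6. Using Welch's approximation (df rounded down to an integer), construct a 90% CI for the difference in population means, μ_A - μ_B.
(-1.99, 7.79)

Difference: x̄₁ - x̄₂ = 2.90
SE = √(s₁²/n₁ + s₂²/n₂) = √(16.9²/69 + 14.6²/47) = 2.9453
df = 107.63 → 107 (Welch–Satterthwaite, rounded down)
t* = 1.659

CI: 2.90 ± 1.659 · 2.9453 = 2.90 ± 4.89 = (-1.99, 7.79)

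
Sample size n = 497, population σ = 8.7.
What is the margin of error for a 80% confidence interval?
Margin of error = 0.50

Margin of error = z* · σ/√n
= 1.282 · 8.7/√497
= 1.282 · 8.7/22.2935
= 0.50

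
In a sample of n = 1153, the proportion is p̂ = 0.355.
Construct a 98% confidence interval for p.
(0.322, 0.388)

Proportion CI:
SE = √(p̂(1-p̂)/n) = √(0.355 · 0.645 / 1153) = 0.01409

z* = 2.326
Margin = z* · SE = 2.326 · 0.01409 = 0.0328

CI: 0.355 ± 0.0328 = (0.322, 0.388)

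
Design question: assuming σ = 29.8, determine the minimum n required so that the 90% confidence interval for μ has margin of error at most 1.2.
n ≥ 1669

For margin E ≤ 1.2:
n ≥ (z* · σ / E)²
n ≥ (1.645 · 29.8 / 1.2)²
n ≥ 1668.79

Minimum n = 1669 (rounding up)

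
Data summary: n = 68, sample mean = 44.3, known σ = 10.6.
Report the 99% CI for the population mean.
(40.99, 47.61)

z-interval (σ known):
z* = 2.576 for 99% confidence

Margin of error = z* · σ/√n = 2.576 · 10.6/√68 = 3.31

CI: (44.3 - 3.31, 44.3 + 3.31) = (40.99, 47.61)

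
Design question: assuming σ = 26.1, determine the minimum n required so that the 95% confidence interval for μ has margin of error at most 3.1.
n ≥ 273

For margin E ≤ 3.1:
n ≥ (z* · σ / E)²
n ≥ (1.960 · 26.1 / 3.1)²
n ≥ 272.31

Minimum n = 273 (rounding up)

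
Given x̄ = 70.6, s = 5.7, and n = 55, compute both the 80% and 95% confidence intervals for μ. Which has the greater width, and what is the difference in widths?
95% CI is wider by 1.09

df = 54
80% CI: t* = 1.297, (69.60, 71.60), width = 2 · t* · s/√n = 1.99
95% CI: t* = 2.005, (69.06, 72.14), width = 2 · t* · s/√n = 3.08

The 95% CI is wider by 3.08 - 1.99 = 1.09.
Higher confidence requires a wider interval.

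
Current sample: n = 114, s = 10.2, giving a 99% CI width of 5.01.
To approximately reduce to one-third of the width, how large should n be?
n ≈ 1026

CI width ∝ 1/√n
To reduce width by factor 3, need √n to grow by 3 → need 3² = 9 times as many samples.

Current: n = 114, width = 5.01
New: n = 1026, width ≈ 1.64

Width reduced by factor of 5.01/1.64 = 3.05.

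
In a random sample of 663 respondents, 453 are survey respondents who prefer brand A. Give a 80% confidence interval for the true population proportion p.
(0.660, 0.706)

Proportion CI:
p̂ = 453/663 = 0.68326
SE = √(p̂(1-p̂)/n) = √(0.68326 · 0.31674 / 663) = 0.01807

z* = 1.282
Margin = z* · SE = 1.282 · 0.01807 = 0.0232

CI: 0.68326 ± 0.0232 = (0.660, 0.706)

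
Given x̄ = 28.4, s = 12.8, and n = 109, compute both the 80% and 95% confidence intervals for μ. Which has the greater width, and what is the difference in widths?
95% CI is wider by 1.70

df = 108
80% CI: t* = 1.289, (26.82, 29.98), width = 2 · t* · s/√n = 3.16
95% CI: t* = 1.982, (25.97, 30.83), width = 2 · t* · s/√n = 4.86

The 95% CI is wider by 4.86 - 3.16 = 1.70.
Higher confidence requires a wider interval.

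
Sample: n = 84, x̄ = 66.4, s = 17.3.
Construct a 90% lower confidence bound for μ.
μ ≥ 63.96

Lower bound (one-sided):
t* = 1.292 (one-sided for 90%)
Lower bound = x̄ - t* · s/√n = 66.4 - 1.292 · 17.3/√84 = 63.96

We are 90% confident that μ ≥ 63.96.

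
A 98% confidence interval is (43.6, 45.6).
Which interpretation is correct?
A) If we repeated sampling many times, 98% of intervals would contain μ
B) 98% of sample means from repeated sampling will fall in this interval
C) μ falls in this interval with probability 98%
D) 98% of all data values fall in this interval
A

A) Correct — this is the frequentist long-run coverage interpretation.
B) Wrong — coverage applies to intervals containing μ, not to future x̄ values.
C) Wrong — μ is fixed; the randomness lives in the interval, not in μ.
D) Wrong — a CI is about the parameter μ, not individual data values.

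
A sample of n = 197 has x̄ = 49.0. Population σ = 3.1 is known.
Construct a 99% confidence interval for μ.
(48.43, 49.57)

z-interval (σ known):
z* = 2.576 for 99% confidence

Margin of error = z* · σ/√n = 2.576 · 3.1/√197 = 0.57

CI: (49.0 - 0.57, 49.0 + 0.57) = (48.43, 49.57)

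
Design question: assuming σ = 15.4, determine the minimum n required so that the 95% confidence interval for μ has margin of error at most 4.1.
n ≥ 55

For margin E ≤ 4.1:
n ≥ (z* · σ / E)²
n ≥ (1.960 · 15.4 / 4.1)²
n ≥ 54.20

Minimum n = 55 (rounding up)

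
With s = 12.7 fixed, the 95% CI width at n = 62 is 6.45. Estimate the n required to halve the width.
n ≈ 248

CI width ∝ 1/√n
To reduce width by factor 2, need √n to grow by 2 → need 2² = 4 times as many samples.

Current: n = 62, width = 6.45
New: n = 248, width ≈ 3.18

Width reduced by factor of 6.45/3.18 = 2.03.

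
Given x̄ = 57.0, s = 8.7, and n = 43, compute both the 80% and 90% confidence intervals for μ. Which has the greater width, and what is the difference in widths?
90% CI is wider by 1.01

df = 42
80% CI: t* = 1.302, (55.27, 58.73), width = 2 · t* · s/√n = 3.45
90% CI: t* = 1.682, (54.77, 59.23), width = 2 · t* · s/√n = 4.46

The 90% CI is wider by 4.46 - 3.45 = 1.01.
Higher confidence requires a wider interval.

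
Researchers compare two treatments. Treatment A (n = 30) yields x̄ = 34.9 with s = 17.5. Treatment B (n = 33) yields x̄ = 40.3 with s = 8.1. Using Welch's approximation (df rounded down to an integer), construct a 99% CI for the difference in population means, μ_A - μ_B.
(-14.84, 4.04)

Difference: x̄₁ - x̄₂ = -5.40
SE = √(s₁²/n₁ + s₂²/n₂) = √(17.5²/30 + 8.1²/33) = 3.4924
df = 40.02 → 40 (Welch–Satterthwaite, rounded down)
t* = 2.704

CI: -5.40 ± 2.704 · 3.4924 = -5.40 ± 9.44 = (-14.84, 4.04)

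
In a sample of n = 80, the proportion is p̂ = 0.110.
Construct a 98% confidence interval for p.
(0.029, 0.191)

Proportion CI:
SE = √(p̂(1-p̂)/n) = √(0.110 · 0.890 / 80) = 0.03498

z* = 2.326
Margin = z* · SE = 2.326 · 0.03498 = 0.0814

CI: 0.110 ± 0.0814 = (0.029, 0.191)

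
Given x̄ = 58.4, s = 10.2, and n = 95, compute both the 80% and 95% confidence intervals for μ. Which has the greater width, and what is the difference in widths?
95% CI is wider by 1.46

df = 94
80% CI: t* = 1.291, (57.05, 59.75), width = 2 · t* · s/√n = 2.70
95% CI: t* = 1.986, (56.32, 60.48), width = 2 · t* · s/√n = 4.16

The 95% CI is wider by 4.16 - 2.70 = 1.46.
Higher confidence requires a wider interval.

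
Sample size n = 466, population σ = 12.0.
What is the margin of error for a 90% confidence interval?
Margin of error = 0.91

Margin of error = z* · σ/√n
= 1.645 · 12.0/√466
= 1.645 · 12.0/21.5870
= 0.91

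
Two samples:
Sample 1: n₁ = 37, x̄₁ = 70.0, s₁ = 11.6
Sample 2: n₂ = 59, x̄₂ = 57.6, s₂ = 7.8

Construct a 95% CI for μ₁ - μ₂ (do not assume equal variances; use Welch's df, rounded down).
(8.07, 16.73)

Difference: x̄₁ - x̄₂ = 12.40
SE = √(s₁²/n₁ + s₂²/n₂) = √(11.6²/37 + 7.8²/59) = 2.1605
df = 56.49 → 56 (Welch–Satterthwaite, rounded down)
t* = 2.003

CI: 12.40 ± 2.003 · 2.1605 = 12.40 ± 4.33 = (8.07, 16.73)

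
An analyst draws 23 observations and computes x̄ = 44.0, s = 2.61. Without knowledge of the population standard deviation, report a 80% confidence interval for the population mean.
(43.28, 44.72)

t-interval (σ unknown):
df = n - 1 = 22
t* = 1.321 for 80% confidence

Margin of error = t* · s/√n = 1.321 · 2.61/√23 = 0.72

CI: (43.28, 44.72)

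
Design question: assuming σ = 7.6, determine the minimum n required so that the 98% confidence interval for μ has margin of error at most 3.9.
n ≥ 21

For margin E ≤ 3.9:
n ≥ (z* · σ / E)²
n ≥ (2.326 · 7.6 / 3.9)²
n ≥ 20.55

Minimum n = 21 (rounding up)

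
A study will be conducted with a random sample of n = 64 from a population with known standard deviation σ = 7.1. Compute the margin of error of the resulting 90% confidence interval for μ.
Margin of error = 1.46

Margin of error = z* · σ/√n
= 1.645 · 7.1/√64
= 1.645 · 7.1/8.0000
= 1.46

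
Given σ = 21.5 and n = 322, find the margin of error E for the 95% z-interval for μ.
Margin of error = 2.35

Margin of error = z* · σ/√n
= 1.960 · 21.5/√322
= 1.960 · 21.5/17.9444
= 2.35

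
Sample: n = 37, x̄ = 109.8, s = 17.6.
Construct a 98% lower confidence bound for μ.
μ ≥ 103.63

Lower bound (one-sided):
t* = 2.131 (one-sided for 98%)
Lower bound = x̄ - t* · s/√n = 109.8 - 2.131 · 17.6/√37 = 103.63

We are 98% confident that μ ≥ 103.63.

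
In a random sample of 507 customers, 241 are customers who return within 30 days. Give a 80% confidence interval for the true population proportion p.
(0.447, 0.504)

Proportion CI:
p̂ = 241/507 = 0.47535
SE = √(p̂(1-p̂)/n) = √(0.47535 · 0.52465 / 507) = 0.02218

z* = 1.282
Margin = z* · SE = 1.282 · 0.02218 = 0.0284

CI: 0.47535 ± 0.0284 = (0.447, 0.504)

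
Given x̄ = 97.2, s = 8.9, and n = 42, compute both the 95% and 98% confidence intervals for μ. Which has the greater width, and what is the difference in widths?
98% CI is wider by 1.10

df = 41
95% CI: t* = 2.020, (94.43, 99.97), width = 2 · t* · s/√n = 5.55
98% CI: t* = 2.421, (93.88, 100.52), width = 2 · t* · s/√n = 6.65

The 98% CI is wider by 6.65 - 5.55 = 1.10.
Higher confidence requires a wider interval.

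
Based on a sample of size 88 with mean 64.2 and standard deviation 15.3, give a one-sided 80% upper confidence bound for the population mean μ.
μ ≤ 65.58

Upper bound (one-sided):
t* = 0.846 (one-sided for 80%)
Upper bound = x̄ + t* · s/√n = 64.2 + 0.846 · 15.3/√88 = 65.58

We are 80% confident that μ ≤ 65.58.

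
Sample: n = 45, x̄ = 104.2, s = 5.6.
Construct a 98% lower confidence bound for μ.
μ ≥ 102.43

Lower bound (one-sided):
t* = 2.116 (one-sided for 98%)
Lower bound = x̄ - t* · s/√n = 104.2 - 2.116 · 5.6/√45 = 102.43

We are 98% confident that μ ≥ 102.43.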